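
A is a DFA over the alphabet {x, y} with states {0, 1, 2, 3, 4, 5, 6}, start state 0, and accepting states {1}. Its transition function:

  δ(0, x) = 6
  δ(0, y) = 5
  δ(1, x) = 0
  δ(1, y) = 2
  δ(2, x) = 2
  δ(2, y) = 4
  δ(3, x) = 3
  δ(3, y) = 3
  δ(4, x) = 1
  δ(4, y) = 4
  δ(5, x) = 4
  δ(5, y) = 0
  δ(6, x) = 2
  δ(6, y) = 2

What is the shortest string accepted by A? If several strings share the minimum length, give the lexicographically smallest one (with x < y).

yxx

A breadth-first search from 0 reaches an accepting state first via the path 0 → 5 → 4 → 1 on input yxx.
No string of length < 3 is accepted (BFS exhausts all shorter strings without reaching an accepting state), and yxx is the lexicographically least accepting string of length 3.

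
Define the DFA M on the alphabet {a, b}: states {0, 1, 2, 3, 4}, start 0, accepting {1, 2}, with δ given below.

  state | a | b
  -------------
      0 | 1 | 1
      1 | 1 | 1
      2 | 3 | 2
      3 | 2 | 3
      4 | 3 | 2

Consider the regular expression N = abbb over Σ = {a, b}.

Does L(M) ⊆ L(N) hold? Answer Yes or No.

The string a is in L(M) but not in L(N).
So L(M) ⊄ L(N).

No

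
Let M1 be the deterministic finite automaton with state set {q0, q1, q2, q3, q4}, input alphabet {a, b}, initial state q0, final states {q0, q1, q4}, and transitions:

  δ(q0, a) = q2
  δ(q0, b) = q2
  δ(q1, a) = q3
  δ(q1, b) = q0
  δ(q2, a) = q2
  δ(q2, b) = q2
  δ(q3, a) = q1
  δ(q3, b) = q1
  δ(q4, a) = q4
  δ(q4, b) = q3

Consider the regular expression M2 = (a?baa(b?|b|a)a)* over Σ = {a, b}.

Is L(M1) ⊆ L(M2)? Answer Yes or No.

Yes

Converting the expression M2 to a DFA (subset construction, then merging equivalent states) gives the minimal DFA with states {r0, r1, r2, r3, r4, r5, r6, r7}, start state r0, accepting states {r0, r6} and transitions r0: a→r1, b→r2; r1: a→r3, b→r2; r2: a→r4, b→r3; r3: a→r3, b→r3; r4: a→r5, b→r3; r5: a→r6, b→r7; r6: a→r0, b→r2; r7: a→r0, b→r3.
Exploring the product automaton M1 × M2 from the start pair (q0, r0), following both machines on each input symbol, reaches 9 state pairs: (q0, r0), (q2, r1), (q2, r2), (q2, r3), (q2, r4), (q2, r5), (q2, r6), (q2, r7), (q2, r0).
M1 accepts in {q0, q1, q4} and M2 accepts in {r0, r6}. The reachable pairs whose M1-component is accepting are (q0, r0); in each of them the M2-component is accepting too, so the product for L(M1) \ L(M2) (M1-component accepting, M2-component rejecting) has no reachable accepting pair and the difference is empty.
Hence every string in L(M1) is also in L(M2).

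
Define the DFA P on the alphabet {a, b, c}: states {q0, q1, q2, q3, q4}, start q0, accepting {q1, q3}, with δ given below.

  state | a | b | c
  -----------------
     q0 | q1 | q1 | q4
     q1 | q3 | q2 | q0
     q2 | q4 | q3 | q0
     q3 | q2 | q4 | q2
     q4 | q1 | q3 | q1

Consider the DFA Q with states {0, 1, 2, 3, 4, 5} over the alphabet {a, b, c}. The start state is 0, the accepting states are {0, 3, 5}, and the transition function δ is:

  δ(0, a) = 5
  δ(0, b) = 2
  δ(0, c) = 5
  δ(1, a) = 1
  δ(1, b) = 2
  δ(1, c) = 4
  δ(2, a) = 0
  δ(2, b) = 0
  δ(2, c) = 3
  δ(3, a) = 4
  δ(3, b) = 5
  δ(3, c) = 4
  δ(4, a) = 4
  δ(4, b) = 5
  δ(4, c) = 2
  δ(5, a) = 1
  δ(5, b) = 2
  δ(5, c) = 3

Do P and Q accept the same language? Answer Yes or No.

No

The string b is accepted by P but rejected by Q.
So L(P) ≠ L(Q).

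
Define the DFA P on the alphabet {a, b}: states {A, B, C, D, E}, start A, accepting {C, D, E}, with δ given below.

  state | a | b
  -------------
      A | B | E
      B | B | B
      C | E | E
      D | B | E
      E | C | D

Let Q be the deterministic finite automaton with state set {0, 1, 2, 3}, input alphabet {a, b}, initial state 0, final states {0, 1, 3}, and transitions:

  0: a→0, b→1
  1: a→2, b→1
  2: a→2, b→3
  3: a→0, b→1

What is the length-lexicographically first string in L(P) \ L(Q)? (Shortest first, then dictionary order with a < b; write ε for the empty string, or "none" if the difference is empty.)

The string ba is accepted by P but not by Q.
No shorter string lies in the difference, and ba is the lexicographically first length-2 string in L(P) \ L(Q).

ba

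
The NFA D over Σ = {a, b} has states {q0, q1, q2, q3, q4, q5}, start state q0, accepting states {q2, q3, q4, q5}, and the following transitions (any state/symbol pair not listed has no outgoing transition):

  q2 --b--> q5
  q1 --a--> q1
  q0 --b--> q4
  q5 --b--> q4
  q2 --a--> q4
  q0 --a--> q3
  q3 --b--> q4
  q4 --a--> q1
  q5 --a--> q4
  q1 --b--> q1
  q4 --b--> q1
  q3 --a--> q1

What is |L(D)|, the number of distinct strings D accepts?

3

The useful subgraph on states {q0, q3, q4} is acyclic, so L(D) is finite; the longest accepting path visits 3 useful states, giving maximum string length 2.
Counting accepting paths from q0 by length: 2 of length 1, 1 of length 2. Total 3.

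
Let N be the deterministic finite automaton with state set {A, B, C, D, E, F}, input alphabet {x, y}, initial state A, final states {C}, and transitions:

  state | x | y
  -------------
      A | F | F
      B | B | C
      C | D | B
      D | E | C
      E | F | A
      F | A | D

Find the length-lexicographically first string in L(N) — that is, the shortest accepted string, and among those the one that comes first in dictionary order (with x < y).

A breadth-first search from A reaches an accepting state first via the path A → F → D → C on input xyy.
No string of length < 3 is accepted (BFS exhausts all shorter strings without reaching an accepting state), and xyy is the lexicographically least accepting string of length 3.

xyy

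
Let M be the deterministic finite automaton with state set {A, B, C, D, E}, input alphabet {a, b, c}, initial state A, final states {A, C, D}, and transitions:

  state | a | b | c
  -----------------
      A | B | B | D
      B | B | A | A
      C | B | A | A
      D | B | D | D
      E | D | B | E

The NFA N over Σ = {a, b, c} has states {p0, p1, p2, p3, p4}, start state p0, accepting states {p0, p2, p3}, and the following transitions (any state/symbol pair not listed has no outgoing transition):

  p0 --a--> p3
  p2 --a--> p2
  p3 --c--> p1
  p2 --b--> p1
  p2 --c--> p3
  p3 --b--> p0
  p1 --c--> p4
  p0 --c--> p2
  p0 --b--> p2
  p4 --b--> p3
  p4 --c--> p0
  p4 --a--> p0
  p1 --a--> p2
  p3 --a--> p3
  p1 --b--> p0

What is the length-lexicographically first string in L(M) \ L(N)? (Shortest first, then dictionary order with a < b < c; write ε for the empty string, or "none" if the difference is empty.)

ac

The string ac is accepted by M but not by N.
No shorter string lies in the difference, and ac is the lexicographically first length-2 string in L(M) \ L(N).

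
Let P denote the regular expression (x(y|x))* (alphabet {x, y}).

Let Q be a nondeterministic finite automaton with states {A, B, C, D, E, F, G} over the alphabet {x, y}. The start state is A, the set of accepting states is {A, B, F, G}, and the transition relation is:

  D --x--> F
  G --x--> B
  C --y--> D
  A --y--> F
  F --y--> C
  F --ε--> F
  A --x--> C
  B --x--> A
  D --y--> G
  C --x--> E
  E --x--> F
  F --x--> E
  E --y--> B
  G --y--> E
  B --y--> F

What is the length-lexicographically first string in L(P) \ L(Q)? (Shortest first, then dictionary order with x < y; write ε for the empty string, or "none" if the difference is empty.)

xx

The string xx is accepted by P but not by Q.
No shorter string lies in the difference, and xx is the lexicographically first length-2 string in L(P) \ L(Q).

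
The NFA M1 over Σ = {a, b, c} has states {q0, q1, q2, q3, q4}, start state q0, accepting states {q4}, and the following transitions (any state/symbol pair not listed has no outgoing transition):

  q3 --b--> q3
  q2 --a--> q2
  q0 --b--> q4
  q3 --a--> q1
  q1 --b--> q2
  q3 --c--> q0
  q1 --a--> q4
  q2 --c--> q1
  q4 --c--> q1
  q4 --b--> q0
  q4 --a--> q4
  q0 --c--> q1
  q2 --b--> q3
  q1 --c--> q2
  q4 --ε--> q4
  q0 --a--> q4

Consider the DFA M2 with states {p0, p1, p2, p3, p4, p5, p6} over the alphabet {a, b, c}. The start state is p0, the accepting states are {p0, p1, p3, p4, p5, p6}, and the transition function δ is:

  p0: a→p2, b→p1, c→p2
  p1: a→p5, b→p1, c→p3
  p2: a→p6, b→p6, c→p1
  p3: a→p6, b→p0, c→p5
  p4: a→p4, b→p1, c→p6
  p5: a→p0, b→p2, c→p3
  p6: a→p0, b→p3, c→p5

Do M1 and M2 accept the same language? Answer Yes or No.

The string a is accepted by M1 but rejected by M2.
So L(M1) ≠ L(M2).

No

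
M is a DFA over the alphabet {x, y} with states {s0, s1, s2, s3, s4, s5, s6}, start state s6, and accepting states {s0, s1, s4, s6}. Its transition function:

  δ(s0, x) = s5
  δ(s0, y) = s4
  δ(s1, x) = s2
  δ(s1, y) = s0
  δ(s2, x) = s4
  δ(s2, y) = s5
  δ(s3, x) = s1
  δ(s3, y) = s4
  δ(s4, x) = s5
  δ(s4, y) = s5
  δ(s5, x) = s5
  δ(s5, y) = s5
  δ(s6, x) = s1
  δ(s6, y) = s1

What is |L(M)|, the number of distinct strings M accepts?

9

The useful subgraph on states {s0, s1, s2, s4, s6} is acyclic, so L(M) is finite; the longest accepting path visits 4 useful states, giving maximum string length 3.
Counting accepting paths from s6 by length: 1 of length 0, 2 of length 1, 2 of length 2, 4 of length 3. Total 9.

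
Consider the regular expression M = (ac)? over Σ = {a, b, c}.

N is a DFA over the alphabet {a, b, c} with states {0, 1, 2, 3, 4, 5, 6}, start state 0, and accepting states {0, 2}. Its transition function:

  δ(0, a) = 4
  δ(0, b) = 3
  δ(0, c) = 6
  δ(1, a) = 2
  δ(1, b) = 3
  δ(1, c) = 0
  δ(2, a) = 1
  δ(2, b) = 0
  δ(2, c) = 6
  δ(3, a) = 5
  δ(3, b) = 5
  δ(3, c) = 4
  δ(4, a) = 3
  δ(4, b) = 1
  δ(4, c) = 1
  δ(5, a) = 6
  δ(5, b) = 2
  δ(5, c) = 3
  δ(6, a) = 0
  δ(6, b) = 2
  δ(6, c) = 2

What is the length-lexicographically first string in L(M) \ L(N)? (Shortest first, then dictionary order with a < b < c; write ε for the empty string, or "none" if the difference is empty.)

The string ac is accepted by M but not by N.
No shorter string lies in the difference, and ac is the lexicographically first length-2 string in L(M) \ L(N).

ac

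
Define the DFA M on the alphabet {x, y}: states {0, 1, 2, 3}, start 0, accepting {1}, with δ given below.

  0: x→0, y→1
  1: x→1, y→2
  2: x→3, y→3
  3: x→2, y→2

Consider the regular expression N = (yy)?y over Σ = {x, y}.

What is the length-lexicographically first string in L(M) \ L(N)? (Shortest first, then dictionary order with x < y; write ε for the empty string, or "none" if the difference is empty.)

The string xy is accepted by M but not by N.
No shorter string lies in the difference, and xy is the lexicographically first length-2 string in L(M) \ L(N).

xy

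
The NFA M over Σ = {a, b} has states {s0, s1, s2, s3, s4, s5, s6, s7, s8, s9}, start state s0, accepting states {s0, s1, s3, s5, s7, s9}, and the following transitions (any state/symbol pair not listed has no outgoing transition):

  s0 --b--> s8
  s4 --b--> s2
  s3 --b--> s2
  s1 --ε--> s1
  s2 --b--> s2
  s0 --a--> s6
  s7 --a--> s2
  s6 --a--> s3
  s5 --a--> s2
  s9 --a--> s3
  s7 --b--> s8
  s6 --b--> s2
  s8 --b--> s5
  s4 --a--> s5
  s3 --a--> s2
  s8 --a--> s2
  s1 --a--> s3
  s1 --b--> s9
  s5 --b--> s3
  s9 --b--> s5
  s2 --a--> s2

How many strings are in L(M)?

The useful subgraph on states {s0, s3, s5, s6, s8} is acyclic, so L(M) is finite; the longest accepting path visits 4 useful states, giving maximum string length 3.
Counting accepting paths from s0 by length: 1 of length 0, 2 of length 2, 1 of length 3. Total 4.

4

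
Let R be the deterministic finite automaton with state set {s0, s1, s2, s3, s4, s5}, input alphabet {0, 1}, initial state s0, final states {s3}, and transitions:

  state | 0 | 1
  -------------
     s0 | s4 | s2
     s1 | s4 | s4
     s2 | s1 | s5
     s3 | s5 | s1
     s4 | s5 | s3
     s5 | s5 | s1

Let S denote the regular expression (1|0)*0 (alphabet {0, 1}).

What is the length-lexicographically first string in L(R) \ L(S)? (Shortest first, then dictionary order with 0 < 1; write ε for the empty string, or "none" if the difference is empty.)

01

The string 01 is accepted by R but not by S.
No shorter string lies in the difference, and 01 is the lexicographically first length-2 string in L(R) \ L(S).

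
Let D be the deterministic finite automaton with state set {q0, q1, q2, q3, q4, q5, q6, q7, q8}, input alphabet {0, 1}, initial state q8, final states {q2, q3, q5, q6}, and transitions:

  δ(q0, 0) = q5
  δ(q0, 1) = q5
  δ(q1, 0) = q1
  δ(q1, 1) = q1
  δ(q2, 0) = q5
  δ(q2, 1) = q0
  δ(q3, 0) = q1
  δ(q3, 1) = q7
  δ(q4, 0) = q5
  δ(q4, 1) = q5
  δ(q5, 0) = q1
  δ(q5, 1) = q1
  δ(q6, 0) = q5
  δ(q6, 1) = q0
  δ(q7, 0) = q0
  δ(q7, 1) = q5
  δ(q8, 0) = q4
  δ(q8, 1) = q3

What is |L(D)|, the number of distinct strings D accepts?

6

The useful subgraph on states {q0, q3, q4, q5, q7, q8} is acyclic, so L(D) is finite; the longest accepting path visits 5 useful states, giving maximum string length 4.
Counting accepting paths from q8 by length: 1 of length 1, 2 of length 2, 1 of length 3, 2 of length 4. Total 6.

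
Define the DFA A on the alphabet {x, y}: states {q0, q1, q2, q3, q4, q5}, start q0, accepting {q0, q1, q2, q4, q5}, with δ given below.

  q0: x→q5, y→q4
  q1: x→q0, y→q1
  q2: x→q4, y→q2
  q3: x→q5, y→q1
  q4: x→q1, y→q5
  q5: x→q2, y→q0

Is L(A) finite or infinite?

State q0 is reachable from the start and can reach an accepting state, and it lies on the cycle q0 → q4 → q1 → q0.
Traversing that cycle any number of times yields accepted strings of unbounded length, so the language is infinite.

infinite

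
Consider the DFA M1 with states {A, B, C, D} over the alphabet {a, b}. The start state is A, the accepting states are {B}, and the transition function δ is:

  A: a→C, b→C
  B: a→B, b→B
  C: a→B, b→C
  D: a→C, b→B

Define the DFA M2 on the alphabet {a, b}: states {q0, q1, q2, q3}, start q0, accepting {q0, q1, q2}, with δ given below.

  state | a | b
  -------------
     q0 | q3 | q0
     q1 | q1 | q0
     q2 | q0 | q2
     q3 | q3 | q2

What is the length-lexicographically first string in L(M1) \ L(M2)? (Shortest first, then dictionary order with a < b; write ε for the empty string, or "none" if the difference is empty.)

aa

The string aa is accepted by M1 but not by M2.
No shorter string lies in the difference, and aa is the lexicographically first length-2 string in L(M1) \ L(M2).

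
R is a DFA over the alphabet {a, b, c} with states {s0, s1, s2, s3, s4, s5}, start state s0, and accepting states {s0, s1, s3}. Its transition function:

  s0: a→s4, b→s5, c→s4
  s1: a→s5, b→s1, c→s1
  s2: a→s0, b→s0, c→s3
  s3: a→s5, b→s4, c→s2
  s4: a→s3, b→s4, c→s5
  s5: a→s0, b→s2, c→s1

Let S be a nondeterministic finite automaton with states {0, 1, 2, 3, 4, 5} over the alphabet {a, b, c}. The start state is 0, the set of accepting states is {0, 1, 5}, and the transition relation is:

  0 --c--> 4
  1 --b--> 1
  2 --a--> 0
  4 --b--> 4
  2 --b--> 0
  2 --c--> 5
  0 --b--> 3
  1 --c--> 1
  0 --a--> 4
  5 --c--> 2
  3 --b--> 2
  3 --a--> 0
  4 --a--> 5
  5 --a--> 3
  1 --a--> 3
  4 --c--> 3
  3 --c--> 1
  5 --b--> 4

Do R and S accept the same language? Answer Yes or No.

Exploring the product automaton R × S from the start pair (s0, 0), following both machines on each input symbol, reaches 6 state pairs: (s0, 0), (s4, 4), (s5, 3), (s3, 5), (s2, 2), (s1, 1).
R accepts in {s0, s1, s3} and S accepts in {0, 1, 5}. In every reachable pair the two components are either both accepting — (s0, 0), (s3, 5), (s1, 1) — or both non-accepting, so no string is accepted by exactly one of the machines: L(R) \ L(S) and L(S) \ L(R) are both empty.
Hence every string is accepted by R iff it is accepted by S, and the two languages coincide.

Yes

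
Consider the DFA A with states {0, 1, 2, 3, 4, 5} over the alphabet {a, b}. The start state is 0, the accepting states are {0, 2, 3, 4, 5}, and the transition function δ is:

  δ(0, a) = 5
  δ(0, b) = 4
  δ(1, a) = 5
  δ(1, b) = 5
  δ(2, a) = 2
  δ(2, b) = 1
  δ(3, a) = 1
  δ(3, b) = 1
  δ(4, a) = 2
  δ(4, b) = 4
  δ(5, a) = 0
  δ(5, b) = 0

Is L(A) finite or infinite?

infinite

State 0 is reachable from the start and can reach an accepting state, and it lies on the cycle 0 → 4 → 2 → 1 → 5 → 0.
Traversing that cycle any number of times yields accepted strings of unbounded length, so the language is infinite.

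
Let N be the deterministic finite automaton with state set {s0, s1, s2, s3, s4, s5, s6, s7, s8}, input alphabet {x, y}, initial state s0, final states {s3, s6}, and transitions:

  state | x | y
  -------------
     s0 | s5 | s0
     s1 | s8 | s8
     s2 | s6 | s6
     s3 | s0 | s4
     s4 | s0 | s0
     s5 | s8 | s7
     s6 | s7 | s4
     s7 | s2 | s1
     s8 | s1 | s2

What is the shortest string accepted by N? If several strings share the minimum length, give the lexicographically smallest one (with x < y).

A breadth-first search from s0 reaches an accepting state first via the path s0 → s5 → s8 → s2 → s6 on input xxyx.
No string of length < 4 is accepted (BFS exhausts all shorter strings without reaching an accepting state), and xxyx is the lexicographically least accepting string of length 4.

xxyx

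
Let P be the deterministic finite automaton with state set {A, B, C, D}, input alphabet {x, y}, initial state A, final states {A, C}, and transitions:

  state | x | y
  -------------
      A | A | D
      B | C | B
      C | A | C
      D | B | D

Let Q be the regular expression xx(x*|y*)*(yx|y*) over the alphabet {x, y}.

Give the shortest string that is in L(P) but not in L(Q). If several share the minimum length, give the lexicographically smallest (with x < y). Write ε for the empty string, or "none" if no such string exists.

ε

The empty string ε is accepted by P but not by Q.
Since ε is the unique shortest string, it is the required witness.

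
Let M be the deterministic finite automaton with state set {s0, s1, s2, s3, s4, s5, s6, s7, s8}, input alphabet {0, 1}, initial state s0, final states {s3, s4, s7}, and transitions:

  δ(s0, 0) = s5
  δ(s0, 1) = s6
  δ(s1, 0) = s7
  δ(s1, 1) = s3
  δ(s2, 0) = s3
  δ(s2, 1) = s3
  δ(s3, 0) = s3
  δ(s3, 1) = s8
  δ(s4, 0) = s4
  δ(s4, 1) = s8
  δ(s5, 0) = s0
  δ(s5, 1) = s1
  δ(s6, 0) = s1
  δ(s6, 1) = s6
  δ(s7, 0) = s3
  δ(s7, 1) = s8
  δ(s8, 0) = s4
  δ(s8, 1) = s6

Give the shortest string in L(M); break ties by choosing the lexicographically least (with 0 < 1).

010

A breadth-first search from s0 reaches an accepting state first via the path s0 → s5 → s1 → s7 on input 010.
No string of length < 3 is accepted (BFS exhausts all shorter strings without reaching an accepting state), and 010 is the lexicographically least accepting string of length 3.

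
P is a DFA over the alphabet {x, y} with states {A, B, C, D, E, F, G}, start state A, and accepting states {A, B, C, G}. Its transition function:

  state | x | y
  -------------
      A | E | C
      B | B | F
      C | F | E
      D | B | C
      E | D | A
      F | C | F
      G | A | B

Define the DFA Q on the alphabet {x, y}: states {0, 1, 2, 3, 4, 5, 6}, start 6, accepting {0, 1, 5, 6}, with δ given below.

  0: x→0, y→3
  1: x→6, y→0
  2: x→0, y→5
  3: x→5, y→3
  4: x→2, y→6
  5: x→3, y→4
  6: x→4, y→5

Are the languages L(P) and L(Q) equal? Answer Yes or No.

Yes

Exploring the product automaton P × Q from the start pair (A, 6), following both machines on each input symbol, reaches 6 state pairs: (A, 6), (E, 4), (C, 5), (D, 2), (F, 3), (B, 0).
P accepts in {A, B, C, G} and Q accepts in {0, 1, 5, 6}. In every reachable pair the two components are either both accepting — (A, 6), (C, 5), (B, 0) — or both non-accepting, so no string is accepted by exactly one of the machines: L(P) \ L(Q) and L(Q) \ L(P) are both empty.
Hence every string is accepted by P iff it is accepted by Q, and the two languages coincide.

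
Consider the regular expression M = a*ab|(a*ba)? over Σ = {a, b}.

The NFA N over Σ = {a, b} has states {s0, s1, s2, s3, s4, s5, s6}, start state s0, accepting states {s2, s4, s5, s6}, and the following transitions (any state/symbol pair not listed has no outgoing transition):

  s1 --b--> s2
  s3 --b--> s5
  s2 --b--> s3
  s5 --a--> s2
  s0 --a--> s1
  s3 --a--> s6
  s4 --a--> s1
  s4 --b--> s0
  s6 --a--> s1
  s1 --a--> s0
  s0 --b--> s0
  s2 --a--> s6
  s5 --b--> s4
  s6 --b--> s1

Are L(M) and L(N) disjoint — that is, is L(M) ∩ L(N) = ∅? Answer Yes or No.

No

The string ab is accepted by both M and N.
Hence L(M) ∩ L(N) ≠ ∅.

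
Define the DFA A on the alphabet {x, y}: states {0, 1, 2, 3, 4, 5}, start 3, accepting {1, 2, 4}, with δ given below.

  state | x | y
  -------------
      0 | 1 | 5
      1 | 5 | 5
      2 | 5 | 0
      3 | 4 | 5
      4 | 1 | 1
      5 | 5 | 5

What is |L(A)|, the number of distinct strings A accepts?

The useful subgraph on states {1, 3, 4} is acyclic, so L(A) is finite; the longest accepting path visits 3 useful states, giving maximum string length 2.
Counting accepting paths from 3 by length: 1 of length 1, 2 of length 2. Total 3.

3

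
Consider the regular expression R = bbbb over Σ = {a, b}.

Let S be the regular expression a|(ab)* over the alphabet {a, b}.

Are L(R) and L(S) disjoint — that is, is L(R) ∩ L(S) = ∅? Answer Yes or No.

Converting the expression R to a DFA (subset construction, then merging equivalent states) gives the minimal DFA with states {r0, r1, r2, r3, r4, r5}, start state r0, accepting states {r5} and transitions r0: a→r1, b→r2; r1: a→r1, b→r1; r2: a→r1, b→r3; r3: a→r1, b→r4; r4: a→r1, b→r5; r5: a→r1, b→r1.
Converting the expression S to a DFA (subset construction, then merging equivalent states) gives the minimal DFA with states {s0, s1, s2, s3, s4}, start state s0, accepting states {s0, s1, s3} and transitions s0: a→s1, b→s2; s1: a→s2, b→s3; s2: a→s2, b→s2; s3: a→s4, b→s2; s4: a→s2, b→s3.
Exploring the product automaton R × S from the start pair (r0, s0), following both machines on each input symbol, reaches 9 state pairs: (r0, s0), (r1, s1), (r2, s2), (r1, s2), (r1, s3), (r3, s2), (r1, s4), (r4, s2), (r5, s2).
R accepts in {r5} and S accepts in {s0, s1, s3}; no reachable pair has both components accepting, so no string drives both machines to acceptance simultaneously and L(R) ∩ L(S) = ∅.
So no string is accepted by both, and the intersection is empty.

Yes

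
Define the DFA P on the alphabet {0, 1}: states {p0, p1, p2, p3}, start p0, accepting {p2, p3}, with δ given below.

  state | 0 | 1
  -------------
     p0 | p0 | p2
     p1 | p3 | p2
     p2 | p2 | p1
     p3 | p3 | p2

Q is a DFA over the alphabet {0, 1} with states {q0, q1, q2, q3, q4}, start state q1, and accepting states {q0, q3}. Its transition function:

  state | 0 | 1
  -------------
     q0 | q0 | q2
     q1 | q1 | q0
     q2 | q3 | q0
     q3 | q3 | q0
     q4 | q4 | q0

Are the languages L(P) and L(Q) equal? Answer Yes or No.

Yes

Exploring the product automaton P × Q from the start pair (p0, q1), following both machines on each input symbol, reaches 4 state pairs: (p0, q1), (p2, q0), (p1, q2), (p3, q3).
P accepts in {p2, p3} and Q accepts in {q0, q3}. In every reachable pair the two components are either both accepting — (p2, q0), (p3, q3) — or both non-accepting, so no string is accepted by exactly one of the machines: L(P) \ L(Q) and L(Q) \ L(P) are both empty.
Hence every string is accepted by P iff it is accepted by Q, and the two languages coincide.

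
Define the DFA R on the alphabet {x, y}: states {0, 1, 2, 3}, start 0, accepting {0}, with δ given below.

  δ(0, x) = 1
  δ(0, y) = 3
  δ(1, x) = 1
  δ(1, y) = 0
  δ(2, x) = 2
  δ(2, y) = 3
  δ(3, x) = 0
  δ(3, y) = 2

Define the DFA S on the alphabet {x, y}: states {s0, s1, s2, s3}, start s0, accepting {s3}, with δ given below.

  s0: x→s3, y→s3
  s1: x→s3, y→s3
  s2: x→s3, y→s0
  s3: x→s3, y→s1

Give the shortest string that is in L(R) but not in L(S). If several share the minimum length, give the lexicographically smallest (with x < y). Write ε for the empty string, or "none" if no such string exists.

The empty string ε is accepted by R but not by S.
Since ε is the unique shortest string, it is the required witness.

ε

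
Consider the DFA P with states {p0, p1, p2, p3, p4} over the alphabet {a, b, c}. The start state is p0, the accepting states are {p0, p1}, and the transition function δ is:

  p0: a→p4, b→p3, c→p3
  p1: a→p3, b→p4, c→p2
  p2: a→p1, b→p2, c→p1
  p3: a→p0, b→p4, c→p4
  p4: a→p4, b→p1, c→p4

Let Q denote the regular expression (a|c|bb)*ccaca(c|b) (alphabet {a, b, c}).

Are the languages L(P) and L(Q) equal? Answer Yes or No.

No

The empty string ε is accepted by P but rejected by Q.
So L(P) ≠ L(Q).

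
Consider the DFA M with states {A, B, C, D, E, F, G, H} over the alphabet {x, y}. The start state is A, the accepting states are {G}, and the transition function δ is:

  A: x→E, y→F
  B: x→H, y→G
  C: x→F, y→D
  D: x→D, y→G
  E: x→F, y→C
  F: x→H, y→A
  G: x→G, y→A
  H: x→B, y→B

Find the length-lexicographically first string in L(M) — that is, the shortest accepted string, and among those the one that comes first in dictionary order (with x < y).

xyyy

A breadth-first search from A reaches an accepting state first via the path A → E → C → D → G on input xyyy.
No string of length < 4 is accepted (BFS exhausts all shorter strings without reaching an accepting state), and xyyy is the lexicographically least accepting string of length 4.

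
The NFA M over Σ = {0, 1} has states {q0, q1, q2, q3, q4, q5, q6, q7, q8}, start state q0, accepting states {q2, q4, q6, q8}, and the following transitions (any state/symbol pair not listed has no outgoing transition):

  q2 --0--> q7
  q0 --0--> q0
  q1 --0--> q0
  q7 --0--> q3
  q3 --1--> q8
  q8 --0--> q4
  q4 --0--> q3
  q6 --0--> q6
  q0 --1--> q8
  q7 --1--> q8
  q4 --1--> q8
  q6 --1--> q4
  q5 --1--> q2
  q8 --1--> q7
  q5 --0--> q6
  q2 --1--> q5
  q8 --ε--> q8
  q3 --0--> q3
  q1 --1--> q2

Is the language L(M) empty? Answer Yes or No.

No

The string 1 is accepted: the run q0 → q8 ends in the accepting state q8.
Since at least one string is accepted, L(M) is not empty.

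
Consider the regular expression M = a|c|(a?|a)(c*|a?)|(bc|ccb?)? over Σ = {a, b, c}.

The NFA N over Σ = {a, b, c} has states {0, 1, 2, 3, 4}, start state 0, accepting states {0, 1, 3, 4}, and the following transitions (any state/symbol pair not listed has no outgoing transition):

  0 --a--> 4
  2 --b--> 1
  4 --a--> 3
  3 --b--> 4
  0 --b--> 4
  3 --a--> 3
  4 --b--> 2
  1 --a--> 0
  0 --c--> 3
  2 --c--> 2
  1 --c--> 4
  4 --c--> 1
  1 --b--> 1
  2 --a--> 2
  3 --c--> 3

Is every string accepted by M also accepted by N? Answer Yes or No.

Yes

Converting the expression M to a DFA (subset construction, then merging equivalent states) gives the minimal DFA with states {m0, m1, m2, m3, m4, m5, m6, m7}, start state m0, accepting states {m0, m1, m3, m4, m6, m7} and transitions m0: a→m1, b→m2, c→m3; m1: a→m4, b→m5, c→m6; m2: a→m5, b→m5, c→m4; m3: a→m5, b→m5, c→m7; m4: a→m5, b→m5, c→m5; m5: a→m5, b→m5, c→m5; m6: a→m5, b→m5, c→m6; m7: a→m5, b→m4, c→m6.
Exploring the product automaton M × N from the start pair (m0, 0), following both machines on each input symbol, reaches 16 state pairs: (m0, 0), (m1, 4), (m2, 4), (m3, 3), (m4, 3), (m5, 2), (m6, 1), (m5, 3), (m4, 1), (m5, 4), (m7, 3), (m5, 1), (m5, 0), (m6, 4), (m4, 4), (m6, 3).
M accepts in {m0, m1, m3, m4, m6, m7} and N accepts in {0, 1, 3, 4}. The reachable pairs whose M-component is accepting are (m0, 0), (m1, 4), (m3, 3), (m4, 3), (m6, 1), (m4, 1), (m7, 3), (m6, 4), (m4, 4), (m6, 3); in each of them the N-component is accepting too, so the product for L(M) \ L(N) (M-component accepting, N-component rejecting) has no reachable accepting pair and the difference is empty.
Hence every string in L(M) is also in L(N).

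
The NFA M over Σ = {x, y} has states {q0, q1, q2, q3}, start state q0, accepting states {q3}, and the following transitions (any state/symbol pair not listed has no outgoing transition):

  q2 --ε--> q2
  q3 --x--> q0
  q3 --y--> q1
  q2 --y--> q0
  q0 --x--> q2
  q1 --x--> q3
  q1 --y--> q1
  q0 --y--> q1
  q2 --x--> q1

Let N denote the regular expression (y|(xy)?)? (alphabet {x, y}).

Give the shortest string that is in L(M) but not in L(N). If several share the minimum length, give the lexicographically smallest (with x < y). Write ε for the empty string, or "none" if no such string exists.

The string yx is accepted by M but not by N.
No shorter string lies in the difference, and yx is the lexicographically first length-2 string in L(M) \ L(N).

yx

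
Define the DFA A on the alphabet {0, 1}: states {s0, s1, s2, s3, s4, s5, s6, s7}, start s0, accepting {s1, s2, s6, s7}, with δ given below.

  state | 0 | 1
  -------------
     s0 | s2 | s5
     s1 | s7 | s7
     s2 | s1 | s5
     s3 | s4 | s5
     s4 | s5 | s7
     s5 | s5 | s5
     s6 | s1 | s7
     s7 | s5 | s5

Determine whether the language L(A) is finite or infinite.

The useful states (reachable from s0 and able to reach an accepting state) are {s0, s1, s2, s7}.
Restricted to these states the transition graph has no cycle, so every accepting path has bounded length and L is finite.

finite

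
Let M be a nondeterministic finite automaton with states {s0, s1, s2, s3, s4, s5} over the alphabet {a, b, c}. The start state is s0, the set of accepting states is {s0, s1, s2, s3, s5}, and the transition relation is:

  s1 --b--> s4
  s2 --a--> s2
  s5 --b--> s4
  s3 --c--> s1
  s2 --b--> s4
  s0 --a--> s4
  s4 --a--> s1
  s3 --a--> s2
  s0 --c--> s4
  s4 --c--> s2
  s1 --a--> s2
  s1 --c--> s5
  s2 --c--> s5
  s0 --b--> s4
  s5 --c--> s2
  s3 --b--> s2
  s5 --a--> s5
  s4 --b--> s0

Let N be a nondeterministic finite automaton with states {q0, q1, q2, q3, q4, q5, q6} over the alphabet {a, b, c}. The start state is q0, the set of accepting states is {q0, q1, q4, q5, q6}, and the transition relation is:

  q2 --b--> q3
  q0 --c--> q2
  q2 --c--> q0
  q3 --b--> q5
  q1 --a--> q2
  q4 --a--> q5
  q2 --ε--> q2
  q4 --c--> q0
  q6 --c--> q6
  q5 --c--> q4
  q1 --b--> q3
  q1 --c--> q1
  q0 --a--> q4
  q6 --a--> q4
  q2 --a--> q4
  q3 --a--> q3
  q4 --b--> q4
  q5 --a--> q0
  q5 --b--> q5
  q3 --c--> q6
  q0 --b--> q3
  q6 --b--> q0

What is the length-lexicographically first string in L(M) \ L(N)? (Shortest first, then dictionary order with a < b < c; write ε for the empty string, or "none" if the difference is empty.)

The string ba is accepted by M but not by N.
No shorter string lies in the difference, and ba is the lexicographically first length-2 string in L(M) \ L(N).

ba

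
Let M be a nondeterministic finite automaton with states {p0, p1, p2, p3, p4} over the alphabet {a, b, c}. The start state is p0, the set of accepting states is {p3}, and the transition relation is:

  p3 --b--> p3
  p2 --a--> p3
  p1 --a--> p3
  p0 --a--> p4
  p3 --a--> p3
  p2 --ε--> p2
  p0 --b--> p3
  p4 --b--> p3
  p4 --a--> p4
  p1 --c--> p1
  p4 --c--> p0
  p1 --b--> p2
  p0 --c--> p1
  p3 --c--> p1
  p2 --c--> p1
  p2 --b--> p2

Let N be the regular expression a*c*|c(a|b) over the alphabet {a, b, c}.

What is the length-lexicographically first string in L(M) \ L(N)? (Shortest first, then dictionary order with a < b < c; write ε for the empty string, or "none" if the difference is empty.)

b

The string b is accepted by M but not by N.
No shorter string lies in the difference, and b is the lexicographically first length-1 string in L(M) \ L(N).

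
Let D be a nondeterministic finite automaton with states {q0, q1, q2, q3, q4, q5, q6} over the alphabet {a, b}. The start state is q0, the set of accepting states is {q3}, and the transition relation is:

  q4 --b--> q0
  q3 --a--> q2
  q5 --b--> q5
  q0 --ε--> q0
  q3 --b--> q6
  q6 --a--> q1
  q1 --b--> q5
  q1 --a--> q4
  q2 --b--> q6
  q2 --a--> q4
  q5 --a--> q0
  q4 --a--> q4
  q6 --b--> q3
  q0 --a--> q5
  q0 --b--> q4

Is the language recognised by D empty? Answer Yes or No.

Yes

The states reachable from the start state are {q0, q4, q5}.
None of the accepting states {q3} is reachable, so no string is accepted and L(D) = ∅.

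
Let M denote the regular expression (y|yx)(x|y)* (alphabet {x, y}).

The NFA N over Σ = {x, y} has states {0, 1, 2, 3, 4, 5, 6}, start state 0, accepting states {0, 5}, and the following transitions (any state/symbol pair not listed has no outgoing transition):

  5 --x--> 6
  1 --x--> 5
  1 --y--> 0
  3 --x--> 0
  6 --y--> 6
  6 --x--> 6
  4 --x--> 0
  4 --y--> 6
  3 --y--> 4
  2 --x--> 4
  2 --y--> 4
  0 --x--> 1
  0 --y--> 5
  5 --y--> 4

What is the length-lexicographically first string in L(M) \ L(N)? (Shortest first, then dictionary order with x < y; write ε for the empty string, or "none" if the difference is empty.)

yx

The string yx is accepted by M but not by N.
No shorter string lies in the difference, and yx is the lexicographically first length-2 string in L(M) \ L(N).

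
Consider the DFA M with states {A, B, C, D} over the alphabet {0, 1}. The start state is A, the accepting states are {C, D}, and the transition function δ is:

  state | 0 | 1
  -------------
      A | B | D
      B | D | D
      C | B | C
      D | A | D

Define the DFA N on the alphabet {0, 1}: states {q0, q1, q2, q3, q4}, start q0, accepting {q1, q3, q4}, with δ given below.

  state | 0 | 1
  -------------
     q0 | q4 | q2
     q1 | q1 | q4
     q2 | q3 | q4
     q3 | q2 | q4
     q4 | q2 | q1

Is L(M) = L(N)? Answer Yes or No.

The string 1 is accepted by M but rejected by N.
So L(M) ≠ L(N).

No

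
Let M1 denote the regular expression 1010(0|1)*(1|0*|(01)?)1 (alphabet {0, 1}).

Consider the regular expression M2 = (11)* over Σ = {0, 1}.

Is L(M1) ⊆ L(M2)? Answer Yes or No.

No

The string 10101 is in L(M1) but not in L(M2).
So L(M1) ⊄ L(M2).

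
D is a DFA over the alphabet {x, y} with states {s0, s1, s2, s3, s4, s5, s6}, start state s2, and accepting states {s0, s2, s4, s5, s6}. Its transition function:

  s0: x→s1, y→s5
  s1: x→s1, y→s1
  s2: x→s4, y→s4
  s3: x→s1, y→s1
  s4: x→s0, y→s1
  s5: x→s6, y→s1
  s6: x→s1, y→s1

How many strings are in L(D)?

The useful subgraph on states {s0, s2, s4, s5, s6} is acyclic, so L(D) is finite; the longest accepting path visits 5 useful states, giving maximum string length 4.
Counting accepting paths from s2 by length: 1 of length 0, 2 of length 1, 2 of length 2, 2 of length 3, 2 of length 4. Total 9.

9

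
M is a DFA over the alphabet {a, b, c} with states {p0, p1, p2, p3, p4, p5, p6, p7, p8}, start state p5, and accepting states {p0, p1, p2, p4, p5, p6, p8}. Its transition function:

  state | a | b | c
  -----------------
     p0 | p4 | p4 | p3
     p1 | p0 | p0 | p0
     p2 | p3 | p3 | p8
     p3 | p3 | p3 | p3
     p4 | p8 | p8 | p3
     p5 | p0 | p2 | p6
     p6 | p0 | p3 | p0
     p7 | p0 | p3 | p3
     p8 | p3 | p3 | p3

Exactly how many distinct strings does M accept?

The useful subgraph on states {p0, p2, p4, p5, p6, p8} is acyclic, so L(M) is finite; the longest accepting path visits 5 useful states, giving maximum string length 4.
Counting accepting paths from p5 by length: 1 of length 0, 3 of length 1, 5 of length 2, 8 of length 3, 8 of length 4. Total 25.

25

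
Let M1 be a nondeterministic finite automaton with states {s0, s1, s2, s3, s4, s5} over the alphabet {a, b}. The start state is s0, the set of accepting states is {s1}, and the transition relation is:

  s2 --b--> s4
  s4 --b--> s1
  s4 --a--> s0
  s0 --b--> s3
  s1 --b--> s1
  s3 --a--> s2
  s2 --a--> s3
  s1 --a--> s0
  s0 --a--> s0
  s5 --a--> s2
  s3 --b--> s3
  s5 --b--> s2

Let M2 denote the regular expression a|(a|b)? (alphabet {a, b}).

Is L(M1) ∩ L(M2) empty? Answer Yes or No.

Converting the expression M2 to a DFA (subset construction, then merging equivalent states) gives the minimal DFA with states {r0, r1, r2}, start state r0, accepting states {r0, r1} and transitions r0: a→r1, b→r1; r1: a→r2, b→r2; r2: a→r2, b→r2.
Exploring the product automaton M1 × M2 from the start pair (s0, r0), following both machines on each input symbol, reaches 8 state pairs: (s0, r0), (s0, r1), (s3, r1), (s0, r2), (s3, r2), (s2, r2), (s4, r2), (s1, r2).
M1 accepts in {s1} and M2 accepts in {r0, r1}; no reachable pair has both components accepting, so no string drives both machines to acceptance simultaneously and L(M1) ∩ L(M2) = ∅.
So no string is accepted by both, and the intersection is empty.

Yes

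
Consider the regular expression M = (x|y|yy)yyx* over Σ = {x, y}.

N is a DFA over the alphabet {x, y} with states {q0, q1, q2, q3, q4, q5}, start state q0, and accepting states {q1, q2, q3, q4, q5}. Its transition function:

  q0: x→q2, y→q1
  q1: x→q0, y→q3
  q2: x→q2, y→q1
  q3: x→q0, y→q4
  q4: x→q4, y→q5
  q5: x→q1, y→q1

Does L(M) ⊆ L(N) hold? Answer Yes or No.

The string xyyx is in L(M) but not in L(N).
So L(M) ⊄ L(N).

No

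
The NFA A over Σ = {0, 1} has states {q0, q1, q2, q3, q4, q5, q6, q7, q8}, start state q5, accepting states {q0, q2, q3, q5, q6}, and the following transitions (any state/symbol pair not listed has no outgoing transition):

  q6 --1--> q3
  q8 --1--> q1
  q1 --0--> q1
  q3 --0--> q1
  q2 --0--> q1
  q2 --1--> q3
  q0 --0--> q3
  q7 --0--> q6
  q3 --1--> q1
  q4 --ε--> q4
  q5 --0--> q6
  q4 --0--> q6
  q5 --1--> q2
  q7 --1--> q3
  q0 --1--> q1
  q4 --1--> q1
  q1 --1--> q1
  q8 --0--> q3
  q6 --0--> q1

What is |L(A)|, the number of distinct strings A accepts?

5

The useful subgraph on states {q2, q3, q5, q6} is acyclic, so L(A) is finite; the longest accepting path visits 3 useful states, giving maximum string length 2.
Counting accepting paths from q5 by length: 1 of length 0, 2 of length 1, 2 of length 2. Total 5.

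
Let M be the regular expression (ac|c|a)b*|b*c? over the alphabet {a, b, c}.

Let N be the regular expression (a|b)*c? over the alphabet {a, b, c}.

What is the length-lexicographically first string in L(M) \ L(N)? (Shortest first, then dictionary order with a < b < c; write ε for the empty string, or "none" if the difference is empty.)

cb

The string cb is accepted by M but not by N.
No shorter string lies in the difference, and cb is the lexicographically first length-2 string in L(M) \ L(N).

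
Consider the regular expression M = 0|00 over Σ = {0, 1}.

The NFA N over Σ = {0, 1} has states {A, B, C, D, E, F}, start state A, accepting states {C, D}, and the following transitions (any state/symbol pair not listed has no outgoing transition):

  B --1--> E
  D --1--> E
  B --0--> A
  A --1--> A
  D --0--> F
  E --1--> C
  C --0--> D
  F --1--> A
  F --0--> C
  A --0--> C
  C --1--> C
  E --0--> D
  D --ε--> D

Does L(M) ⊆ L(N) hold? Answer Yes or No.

Converting the expression M to a DFA (subset construction, then merging equivalent states) gives the minimal DFA with states {m0, m1, m2, m3}, start state m0, accepting states {m1, m3} and transitions m0: 0→m1, 1→m2; m1: 0→m3, 1→m2; m2: 0→m2, 1→m2; m3: 0→m2, 1→m2.
Exploring the product automaton M × N from the start pair (m0, A), following both machines on each input symbol, reaches 8 state pairs: (m0, A), (m1, C), (m2, A), (m3, D), (m2, C), (m2, F), (m2, E), (m2, D).
M accepts in {m1, m3} and N accepts in {C, D}. The reachable pairs whose M-component is accepting are (m1, C), (m3, D); in each of them the N-component is accepting too, so the product for L(M) \ L(N) (M-component accepting, N-component rejecting) has no reachable accepting pair and the difference is empty.
Hence every string in L(M) is also in L(N).

Yes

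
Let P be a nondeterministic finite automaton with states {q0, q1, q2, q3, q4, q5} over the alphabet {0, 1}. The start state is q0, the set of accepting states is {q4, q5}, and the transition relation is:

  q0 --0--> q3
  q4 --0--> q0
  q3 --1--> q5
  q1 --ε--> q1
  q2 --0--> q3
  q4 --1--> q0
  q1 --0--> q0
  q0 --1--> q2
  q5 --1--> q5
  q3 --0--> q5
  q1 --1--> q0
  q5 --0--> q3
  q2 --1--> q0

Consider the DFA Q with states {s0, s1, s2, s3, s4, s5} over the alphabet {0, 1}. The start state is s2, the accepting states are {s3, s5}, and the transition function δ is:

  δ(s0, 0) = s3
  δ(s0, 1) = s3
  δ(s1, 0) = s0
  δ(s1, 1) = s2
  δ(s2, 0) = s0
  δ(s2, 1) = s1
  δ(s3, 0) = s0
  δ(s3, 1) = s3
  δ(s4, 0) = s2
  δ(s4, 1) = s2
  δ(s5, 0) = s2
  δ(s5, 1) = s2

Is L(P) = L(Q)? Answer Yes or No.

Yes

Exploring the product automaton P × Q from the start pair (q0, s2), following both machines on each input symbol, reaches 4 state pairs: (q0, s2), (q3, s0), (q2, s1), (q5, s3).
P accepts in {q4, q5} and Q accepts in {s3, s5}. In every reachable pair the two components are either both accepting — (q5, s3) — or both non-accepting, so no string is accepted by exactly one of the machines: L(P) \ L(Q) and L(Q) \ L(P) are both empty.
Hence every string is accepted by P iff it is accepted by Q, and the two languages coincide.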